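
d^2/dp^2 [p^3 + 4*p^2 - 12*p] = 6*p + 8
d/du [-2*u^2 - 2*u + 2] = -4*u - 2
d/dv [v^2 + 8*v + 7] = 2*v + 8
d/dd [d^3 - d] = 3*d^2 - 1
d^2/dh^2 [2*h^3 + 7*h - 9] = 12*h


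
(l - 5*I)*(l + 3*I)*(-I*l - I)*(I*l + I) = l^4 + 2*l^3 - 2*I*l^3 + 16*l^2 - 4*I*l^2 + 30*l - 2*I*l + 15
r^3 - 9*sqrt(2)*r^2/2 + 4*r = r*(r - 4*sqrt(2))*(r - sqrt(2)/2)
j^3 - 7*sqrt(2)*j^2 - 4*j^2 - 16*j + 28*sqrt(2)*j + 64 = (j - 4)*(j - 8*sqrt(2))*(j + sqrt(2))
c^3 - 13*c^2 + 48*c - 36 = (c - 6)^2*(c - 1)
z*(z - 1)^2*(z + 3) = z^4 + z^3 - 5*z^2 + 3*z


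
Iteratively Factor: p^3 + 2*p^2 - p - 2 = (p - 1)*(p^2 + 3*p + 2) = (p - 1)*(p + 2)*(p + 1)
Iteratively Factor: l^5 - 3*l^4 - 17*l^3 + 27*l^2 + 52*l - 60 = (l + 3)*(l^4 - 6*l^3 + l^2 + 24*l - 20) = (l - 5)*(l + 3)*(l^3 - l^2 - 4*l + 4) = (l - 5)*(l - 2)*(l + 3)*(l^2 + l - 2) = (l - 5)*(l - 2)*(l + 2)*(l + 3)*(l - 1)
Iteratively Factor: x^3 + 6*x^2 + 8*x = (x)*(x^2 + 6*x + 8) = x*(x + 4)*(x + 2)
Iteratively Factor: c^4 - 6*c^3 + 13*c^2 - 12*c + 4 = (c - 1)*(c^3 - 5*c^2 + 8*c - 4) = (c - 2)*(c - 1)*(c^2 - 3*c + 2) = (c - 2)^2*(c - 1)*(c - 1)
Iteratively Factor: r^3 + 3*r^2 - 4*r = (r)*(r^2 + 3*r - 4) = r*(r - 1)*(r + 4)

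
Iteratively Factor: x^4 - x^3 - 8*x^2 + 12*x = (x)*(x^3 - x^2 - 8*x + 12) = x*(x - 2)*(x^2 + x - 6) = x*(x - 2)*(x + 3)*(x - 2)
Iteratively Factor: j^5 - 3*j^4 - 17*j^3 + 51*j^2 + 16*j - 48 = (j - 1)*(j^4 - 2*j^3 - 19*j^2 + 32*j + 48) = (j - 3)*(j - 1)*(j^3 + j^2 - 16*j - 16) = (j - 3)*(j - 1)*(j + 4)*(j^2 - 3*j - 4) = (j - 3)*(j - 1)*(j + 1)*(j + 4)*(j - 4)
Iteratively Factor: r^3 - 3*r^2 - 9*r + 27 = (r + 3)*(r^2 - 6*r + 9) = (r - 3)*(r + 3)*(r - 3)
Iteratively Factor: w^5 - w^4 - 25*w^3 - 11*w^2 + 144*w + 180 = (w + 3)*(w^4 - 4*w^3 - 13*w^2 + 28*w + 60) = (w - 5)*(w + 3)*(w^3 + w^2 - 8*w - 12) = (w - 5)*(w + 2)*(w + 3)*(w^2 - w - 6) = (w - 5)*(w + 2)^2*(w + 3)*(w - 3)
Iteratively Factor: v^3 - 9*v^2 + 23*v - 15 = (v - 1)*(v^2 - 8*v + 15) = (v - 5)*(v - 1)*(v - 3)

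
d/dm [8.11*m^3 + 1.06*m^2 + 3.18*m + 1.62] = 24.33*m^2 + 2.12*m + 3.18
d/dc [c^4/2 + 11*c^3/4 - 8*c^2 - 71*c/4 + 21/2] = 2*c^3 + 33*c^2/4 - 16*c - 71/4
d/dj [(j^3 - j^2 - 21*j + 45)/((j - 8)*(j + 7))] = (j^4 - 2*j^3 - 146*j^2 + 22*j + 1221)/(j^4 - 2*j^3 - 111*j^2 + 112*j + 3136)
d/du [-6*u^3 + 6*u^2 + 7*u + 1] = -18*u^2 + 12*u + 7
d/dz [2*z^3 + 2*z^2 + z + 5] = 6*z^2 + 4*z + 1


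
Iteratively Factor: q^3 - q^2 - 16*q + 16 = (q - 1)*(q^2 - 16) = (q - 1)*(q + 4)*(q - 4)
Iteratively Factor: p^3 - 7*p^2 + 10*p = (p - 2)*(p^2 - 5*p) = (p - 5)*(p - 2)*(p)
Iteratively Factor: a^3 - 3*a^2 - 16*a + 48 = (a - 3)*(a^2 - 16) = (a - 3)*(a + 4)*(a - 4)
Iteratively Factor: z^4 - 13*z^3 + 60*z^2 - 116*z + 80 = (z - 5)*(z^3 - 8*z^2 + 20*z - 16) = (z - 5)*(z - 4)*(z^2 - 4*z + 4) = (z - 5)*(z - 4)*(z - 2)*(z - 2)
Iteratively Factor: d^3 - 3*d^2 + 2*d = (d - 2)*(d^2 - d) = d*(d - 2)*(d - 1)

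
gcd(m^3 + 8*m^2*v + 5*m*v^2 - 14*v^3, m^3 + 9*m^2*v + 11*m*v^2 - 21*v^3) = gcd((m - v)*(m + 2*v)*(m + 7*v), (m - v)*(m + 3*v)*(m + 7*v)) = -m^2 - 6*m*v + 7*v^2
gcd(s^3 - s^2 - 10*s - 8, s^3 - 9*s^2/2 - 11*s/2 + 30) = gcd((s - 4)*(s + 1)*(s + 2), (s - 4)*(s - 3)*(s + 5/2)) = s - 4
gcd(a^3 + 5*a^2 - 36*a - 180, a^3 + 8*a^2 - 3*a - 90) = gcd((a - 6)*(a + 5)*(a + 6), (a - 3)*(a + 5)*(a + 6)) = a^2 + 11*a + 30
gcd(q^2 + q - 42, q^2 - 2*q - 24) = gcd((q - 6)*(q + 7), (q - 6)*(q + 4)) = q - 6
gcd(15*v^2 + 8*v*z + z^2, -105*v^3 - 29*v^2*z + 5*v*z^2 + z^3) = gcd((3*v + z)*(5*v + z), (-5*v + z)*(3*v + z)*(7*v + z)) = 3*v + z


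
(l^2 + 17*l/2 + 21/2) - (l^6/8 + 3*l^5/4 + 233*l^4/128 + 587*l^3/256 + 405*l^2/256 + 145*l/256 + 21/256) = -l^6/8 - 3*l^5/4 - 233*l^4/128 - 587*l^3/256 - 149*l^2/256 + 2031*l/256 + 2667/256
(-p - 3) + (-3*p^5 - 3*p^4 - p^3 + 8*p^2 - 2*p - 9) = -3*p^5 - 3*p^4 - p^3 + 8*p^2 - 3*p - 12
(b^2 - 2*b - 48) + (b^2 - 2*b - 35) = 2*b^2 - 4*b - 83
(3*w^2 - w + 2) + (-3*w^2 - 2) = -w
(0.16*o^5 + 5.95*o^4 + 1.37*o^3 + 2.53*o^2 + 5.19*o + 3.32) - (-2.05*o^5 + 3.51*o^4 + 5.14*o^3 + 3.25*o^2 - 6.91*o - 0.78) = 2.21*o^5 + 2.44*o^4 - 3.77*o^3 - 0.72*o^2 + 12.1*o + 4.1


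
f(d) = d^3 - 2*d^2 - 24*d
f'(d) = 3*d^2 - 4*d - 24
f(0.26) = -6.36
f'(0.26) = -24.84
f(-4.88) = -46.72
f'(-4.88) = 66.96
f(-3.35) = 20.36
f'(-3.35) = 23.07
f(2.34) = -54.30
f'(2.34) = -16.93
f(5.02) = -44.37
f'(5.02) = 31.52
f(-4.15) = -6.32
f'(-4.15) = 44.27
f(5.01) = -44.69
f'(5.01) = 31.26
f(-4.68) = -33.99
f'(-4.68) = 60.43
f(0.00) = 0.00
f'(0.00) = -24.00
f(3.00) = -63.00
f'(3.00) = -9.00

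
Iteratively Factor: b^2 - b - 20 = (b - 5)*(b + 4)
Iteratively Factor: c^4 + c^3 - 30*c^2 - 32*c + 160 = (c + 4)*(c^3 - 3*c^2 - 18*c + 40) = (c - 5)*(c + 4)*(c^2 + 2*c - 8) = (c - 5)*(c + 4)^2*(c - 2)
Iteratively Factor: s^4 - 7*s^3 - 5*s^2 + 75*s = (s - 5)*(s^3 - 2*s^2 - 15*s) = (s - 5)^2*(s^2 + 3*s) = s*(s - 5)^2*(s + 3)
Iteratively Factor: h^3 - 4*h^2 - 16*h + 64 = (h - 4)*(h^2 - 16) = (h - 4)^2*(h + 4)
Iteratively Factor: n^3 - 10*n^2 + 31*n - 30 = (n - 5)*(n^2 - 5*n + 6) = (n - 5)*(n - 3)*(n - 2)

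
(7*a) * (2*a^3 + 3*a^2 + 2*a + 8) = 14*a^4 + 21*a^3 + 14*a^2 + 56*a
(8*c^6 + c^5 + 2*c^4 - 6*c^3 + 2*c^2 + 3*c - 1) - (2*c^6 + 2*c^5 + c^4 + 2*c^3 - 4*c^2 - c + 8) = 6*c^6 - c^5 + c^4 - 8*c^3 + 6*c^2 + 4*c - 9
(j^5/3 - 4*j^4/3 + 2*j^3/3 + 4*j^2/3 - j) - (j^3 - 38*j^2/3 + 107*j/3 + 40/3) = j^5/3 - 4*j^4/3 - j^3/3 + 14*j^2 - 110*j/3 - 40/3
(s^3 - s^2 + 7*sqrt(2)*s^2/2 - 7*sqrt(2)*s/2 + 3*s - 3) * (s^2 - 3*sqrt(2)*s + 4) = s^5 - s^4 + sqrt(2)*s^4/2 - 14*s^3 - sqrt(2)*s^3/2 + 5*sqrt(2)*s^2 + 14*s^2 - 5*sqrt(2)*s + 12*s - 12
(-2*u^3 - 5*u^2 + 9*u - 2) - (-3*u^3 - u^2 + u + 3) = u^3 - 4*u^2 + 8*u - 5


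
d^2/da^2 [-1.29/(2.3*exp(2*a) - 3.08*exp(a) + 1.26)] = (-1.29*(4.6*exp(a) - 3.08)*(9.2*exp(a) - 6.16)*exp(a) + (11.868*exp(a) - 3.9732)*(2.3*exp(2*a) - 3.08*exp(a) + 1.26))*exp(a)/(2.3*exp(2*a) - 3.08*exp(a) + 1.26)^3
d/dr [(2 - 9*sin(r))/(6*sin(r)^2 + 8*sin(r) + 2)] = (27*sin(r)^2 - 12*sin(r) - 17)*cos(r)/(2*(sin(r) + 1)^2*(3*sin(r) + 1)^2)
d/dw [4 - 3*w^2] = -6*w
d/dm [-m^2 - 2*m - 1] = -2*m - 2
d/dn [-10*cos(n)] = 10*sin(n)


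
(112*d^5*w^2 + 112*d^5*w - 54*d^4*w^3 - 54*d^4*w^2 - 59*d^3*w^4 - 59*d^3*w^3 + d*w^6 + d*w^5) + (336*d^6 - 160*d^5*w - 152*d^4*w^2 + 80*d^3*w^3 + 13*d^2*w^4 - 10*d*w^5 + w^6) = 336*d^6 + 112*d^5*w^2 - 48*d^5*w - 54*d^4*w^3 - 206*d^4*w^2 - 59*d^3*w^4 + 21*d^3*w^3 + 13*d^2*w^4 + d*w^6 - 9*d*w^5 + w^6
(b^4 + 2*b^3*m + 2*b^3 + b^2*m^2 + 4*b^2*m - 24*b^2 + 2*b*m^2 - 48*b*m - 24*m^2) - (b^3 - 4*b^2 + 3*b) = b^4 + 2*b^3*m + b^3 + b^2*m^2 + 4*b^2*m - 20*b^2 + 2*b*m^2 - 48*b*m - 3*b - 24*m^2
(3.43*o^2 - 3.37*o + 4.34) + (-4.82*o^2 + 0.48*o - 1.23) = -1.39*o^2 - 2.89*o + 3.11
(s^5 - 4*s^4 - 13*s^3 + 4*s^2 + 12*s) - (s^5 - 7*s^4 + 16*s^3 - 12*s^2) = 3*s^4 - 29*s^3 + 16*s^2 + 12*s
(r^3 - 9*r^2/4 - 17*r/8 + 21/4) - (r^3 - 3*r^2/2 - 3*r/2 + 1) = -3*r^2/4 - 5*r/8 + 17/4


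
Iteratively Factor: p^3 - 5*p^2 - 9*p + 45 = (p + 3)*(p^2 - 8*p + 15) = (p - 5)*(p + 3)*(p - 3)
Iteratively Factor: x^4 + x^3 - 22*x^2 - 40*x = (x + 2)*(x^3 - x^2 - 20*x) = (x + 2)*(x + 4)*(x^2 - 5*x) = (x - 5)*(x + 2)*(x + 4)*(x)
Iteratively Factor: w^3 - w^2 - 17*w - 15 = (w + 3)*(w^2 - 4*w - 5) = (w - 5)*(w + 3)*(w + 1)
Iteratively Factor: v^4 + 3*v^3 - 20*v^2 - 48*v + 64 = (v - 4)*(v^3 + 7*v^2 + 8*v - 16) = (v - 4)*(v + 4)*(v^2 + 3*v - 4) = (v - 4)*(v - 1)*(v + 4)*(v + 4)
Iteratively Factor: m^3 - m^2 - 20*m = (m + 4)*(m^2 - 5*m) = m*(m + 4)*(m - 5)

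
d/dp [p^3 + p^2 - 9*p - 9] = 3*p^2 + 2*p - 9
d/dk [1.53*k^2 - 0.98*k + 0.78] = 3.06*k - 0.98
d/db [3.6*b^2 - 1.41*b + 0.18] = 7.2*b - 1.41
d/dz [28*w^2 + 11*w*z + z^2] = 11*w + 2*z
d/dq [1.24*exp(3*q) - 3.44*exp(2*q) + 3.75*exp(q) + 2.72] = (3.72*exp(2*q) - 6.88*exp(q) + 3.75)*exp(q)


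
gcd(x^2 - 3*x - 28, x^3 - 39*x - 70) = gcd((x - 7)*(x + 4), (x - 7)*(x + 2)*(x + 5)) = x - 7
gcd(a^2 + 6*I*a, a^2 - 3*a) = a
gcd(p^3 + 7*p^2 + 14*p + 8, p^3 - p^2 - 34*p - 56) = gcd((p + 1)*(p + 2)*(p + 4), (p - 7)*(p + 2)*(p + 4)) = p^2 + 6*p + 8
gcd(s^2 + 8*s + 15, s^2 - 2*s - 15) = s + 3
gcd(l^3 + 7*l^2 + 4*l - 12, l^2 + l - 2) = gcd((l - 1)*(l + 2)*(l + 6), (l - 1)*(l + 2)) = l^2 + l - 2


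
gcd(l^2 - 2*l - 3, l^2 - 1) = l + 1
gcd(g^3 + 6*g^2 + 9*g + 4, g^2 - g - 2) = g + 1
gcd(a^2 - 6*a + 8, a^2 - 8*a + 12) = a - 2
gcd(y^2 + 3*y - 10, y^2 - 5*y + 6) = y - 2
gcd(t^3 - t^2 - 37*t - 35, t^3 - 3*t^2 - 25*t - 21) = t^2 - 6*t - 7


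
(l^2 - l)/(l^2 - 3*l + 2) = l/(l - 2)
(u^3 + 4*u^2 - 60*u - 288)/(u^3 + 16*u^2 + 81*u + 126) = (u^2 - 2*u - 48)/(u^2 + 10*u + 21)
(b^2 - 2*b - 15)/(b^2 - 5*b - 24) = (b - 5)/(b - 8)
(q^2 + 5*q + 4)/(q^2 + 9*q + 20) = (q + 1)/(q + 5)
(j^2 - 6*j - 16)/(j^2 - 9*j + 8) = (j + 2)/(j - 1)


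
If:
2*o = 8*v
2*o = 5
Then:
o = 5/2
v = 5/8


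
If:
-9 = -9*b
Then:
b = 1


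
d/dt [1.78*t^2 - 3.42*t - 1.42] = 3.56*t - 3.42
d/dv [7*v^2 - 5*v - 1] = 14*v - 5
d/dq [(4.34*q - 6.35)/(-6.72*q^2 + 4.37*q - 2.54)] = (29.1648*q^2 - 85.344*q + 16.7259)/(45.1584*q^4 - 58.7328*q^3 + 53.2345*q^2 - 22.1996*q + 6.4516)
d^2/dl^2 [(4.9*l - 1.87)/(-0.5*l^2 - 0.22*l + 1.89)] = (-(1.0*l + 0.22)*(2.0*l + 0.44)*(4.9*l - 1.87) + (14.7*l + 0.286)*(0.5*l^2 + 0.22*l - 1.89))/(0.5*l^2 + 0.22*l - 1.89)^3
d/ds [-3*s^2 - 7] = -6*s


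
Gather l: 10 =10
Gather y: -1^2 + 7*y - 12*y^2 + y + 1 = -12*y^2 + 8*y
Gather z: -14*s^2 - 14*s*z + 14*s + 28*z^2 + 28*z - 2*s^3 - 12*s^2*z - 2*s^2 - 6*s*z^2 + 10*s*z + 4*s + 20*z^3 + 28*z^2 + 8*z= -2*s^3 - 16*s^2 + 18*s + 20*z^3 + z^2*(56 - 6*s) + z*(-12*s^2 - 4*s + 36)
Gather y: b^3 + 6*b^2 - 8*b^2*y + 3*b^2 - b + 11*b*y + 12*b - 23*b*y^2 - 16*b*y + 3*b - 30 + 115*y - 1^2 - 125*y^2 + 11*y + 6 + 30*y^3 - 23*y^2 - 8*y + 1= b^3 + 9*b^2 + 14*b + 30*y^3 + y^2*(-23*b - 148) + y*(-8*b^2 - 5*b + 118) - 24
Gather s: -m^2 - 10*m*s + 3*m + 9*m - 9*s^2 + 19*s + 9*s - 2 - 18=-m^2 + 12*m - 9*s^2 + s*(28 - 10*m) - 20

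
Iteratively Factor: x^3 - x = (x - 1)*(x^2 + x) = x*(x - 1)*(x + 1)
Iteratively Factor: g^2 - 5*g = (g)*(g - 5)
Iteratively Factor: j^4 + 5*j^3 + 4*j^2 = (j + 4)*(j^3 + j^2) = j*(j + 4)*(j^2 + j) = j^2*(j + 4)*(j + 1)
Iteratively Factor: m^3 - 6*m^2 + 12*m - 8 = (m - 2)*(m^2 - 4*m + 4) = (m - 2)^2*(m - 2)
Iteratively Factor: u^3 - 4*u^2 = (u)*(u^2 - 4*u) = u*(u - 4)*(u)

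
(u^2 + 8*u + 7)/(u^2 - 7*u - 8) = (u + 7)/(u - 8)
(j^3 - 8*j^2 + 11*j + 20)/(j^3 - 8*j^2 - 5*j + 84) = (j^2 - 4*j - 5)/(j^2 - 4*j - 21)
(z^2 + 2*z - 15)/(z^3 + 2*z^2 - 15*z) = 1/z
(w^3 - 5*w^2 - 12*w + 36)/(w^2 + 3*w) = w - 8 + 12/w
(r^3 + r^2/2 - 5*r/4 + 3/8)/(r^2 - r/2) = r + 1 - 3/(4*r)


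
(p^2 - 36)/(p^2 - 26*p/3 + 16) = 3*(p + 6)/(3*p - 8)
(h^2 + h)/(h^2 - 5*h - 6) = h/(h - 6)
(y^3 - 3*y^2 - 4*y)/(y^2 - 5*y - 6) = y*(y - 4)/(y - 6)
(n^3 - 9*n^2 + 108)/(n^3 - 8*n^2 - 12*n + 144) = (n + 3)/(n + 4)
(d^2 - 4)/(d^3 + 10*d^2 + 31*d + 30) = (d - 2)/(d^2 + 8*d + 15)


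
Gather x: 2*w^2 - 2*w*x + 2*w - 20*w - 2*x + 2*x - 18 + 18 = 2*w^2 - 2*w*x - 18*w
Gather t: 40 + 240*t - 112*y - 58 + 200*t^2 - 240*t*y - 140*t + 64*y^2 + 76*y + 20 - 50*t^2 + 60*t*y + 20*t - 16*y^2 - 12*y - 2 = 150*t^2 + t*(120 - 180*y) + 48*y^2 - 48*y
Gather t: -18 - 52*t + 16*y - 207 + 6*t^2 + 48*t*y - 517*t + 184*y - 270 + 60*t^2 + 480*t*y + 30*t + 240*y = 66*t^2 + t*(528*y - 539) + 440*y - 495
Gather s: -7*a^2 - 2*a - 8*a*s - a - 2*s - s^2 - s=-7*a^2 - 3*a - s^2 + s*(-8*a - 3)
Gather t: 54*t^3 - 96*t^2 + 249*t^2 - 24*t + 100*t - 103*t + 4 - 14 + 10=54*t^3 + 153*t^2 - 27*t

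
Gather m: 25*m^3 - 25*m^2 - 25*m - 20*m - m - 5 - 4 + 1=25*m^3 - 25*m^2 - 46*m - 8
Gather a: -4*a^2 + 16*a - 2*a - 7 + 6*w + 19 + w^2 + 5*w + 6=-4*a^2 + 14*a + w^2 + 11*w + 18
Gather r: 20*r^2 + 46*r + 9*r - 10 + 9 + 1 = 20*r^2 + 55*r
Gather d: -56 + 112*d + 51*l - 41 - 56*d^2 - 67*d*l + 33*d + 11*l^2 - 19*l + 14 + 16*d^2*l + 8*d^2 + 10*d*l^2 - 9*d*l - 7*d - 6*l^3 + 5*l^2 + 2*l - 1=d^2*(16*l - 48) + d*(10*l^2 - 76*l + 138) - 6*l^3 + 16*l^2 + 34*l - 84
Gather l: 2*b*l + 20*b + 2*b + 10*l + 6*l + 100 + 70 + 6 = 22*b + l*(2*b + 16) + 176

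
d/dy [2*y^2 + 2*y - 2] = 4*y + 2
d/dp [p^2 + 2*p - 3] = 2*p + 2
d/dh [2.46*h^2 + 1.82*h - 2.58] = 4.92*h + 1.82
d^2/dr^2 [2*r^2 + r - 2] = 4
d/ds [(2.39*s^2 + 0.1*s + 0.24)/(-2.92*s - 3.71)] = (-6.9788*s^2 - 17.7338*s + 0.3298)/(8.5264*s^2 + 21.6664*s + 13.7641)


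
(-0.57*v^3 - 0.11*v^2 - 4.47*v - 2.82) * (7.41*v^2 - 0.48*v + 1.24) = -4.2237*v^5 - 0.5415*v^4 - 33.7767*v^3 - 18.887*v^2 - 4.1892*v - 3.4968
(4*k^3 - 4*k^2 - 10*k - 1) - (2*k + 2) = 4*k^3 - 4*k^2 - 12*k - 3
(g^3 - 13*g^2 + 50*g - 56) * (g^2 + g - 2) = g^5 - 12*g^4 + 35*g^3 + 20*g^2 - 156*g + 112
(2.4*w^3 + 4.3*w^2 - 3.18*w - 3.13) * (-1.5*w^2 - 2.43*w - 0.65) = -3.6*w^5 - 12.282*w^4 - 7.239*w^3 + 9.6274*w^2 + 9.6729*w + 2.0345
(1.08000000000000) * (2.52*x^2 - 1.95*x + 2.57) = 2.7216*x^2 - 2.106*x + 2.7756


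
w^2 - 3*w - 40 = (w - 8)*(w + 5)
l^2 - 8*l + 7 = (l - 7)*(l - 1)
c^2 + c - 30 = (c - 5)*(c + 6)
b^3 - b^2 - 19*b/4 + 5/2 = (b - 5/2)*(b - 1/2)*(b + 2)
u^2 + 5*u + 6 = (u + 2)*(u + 3)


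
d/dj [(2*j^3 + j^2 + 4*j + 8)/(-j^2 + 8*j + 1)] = 2*(-j^4 + 16*j^3 + 9*j^2 + 9*j - 30)/(j^4 - 16*j^3 + 62*j^2 + 16*j + 1)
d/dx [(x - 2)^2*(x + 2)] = (x - 2)*(3*x + 2)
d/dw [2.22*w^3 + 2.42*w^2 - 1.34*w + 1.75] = 6.66*w^2 + 4.84*w - 1.34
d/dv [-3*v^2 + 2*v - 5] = 2 - 6*v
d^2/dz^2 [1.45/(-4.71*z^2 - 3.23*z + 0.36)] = (64.33389*z^2 + 44.11857*z - 1.45*(9.42*z + 3.23)*(18.84*z + 6.46) - 4.91724)/(4.71*z^2 + 3.23*z - 0.36)^3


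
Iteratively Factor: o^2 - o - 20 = (o - 5)*(o + 4)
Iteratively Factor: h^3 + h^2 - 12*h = (h)*(h^2 + h - 12) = h*(h - 3)*(h + 4)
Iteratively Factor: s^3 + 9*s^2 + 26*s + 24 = (s + 2)*(s^2 + 7*s + 12) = (s + 2)*(s + 4)*(s + 3)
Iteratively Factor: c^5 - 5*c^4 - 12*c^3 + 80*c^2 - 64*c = (c)*(c^4 - 5*c^3 - 12*c^2 + 80*c - 64) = c*(c - 1)*(c^3 - 4*c^2 - 16*c + 64) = c*(c - 4)*(c - 1)*(c^2 - 16) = c*(c - 4)*(c - 1)*(c + 4)*(c - 4)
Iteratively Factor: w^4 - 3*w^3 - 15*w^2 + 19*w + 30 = (w - 5)*(w^3 + 2*w^2 - 5*w - 6) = (w - 5)*(w + 3)*(w^2 - w - 2) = (w - 5)*(w - 2)*(w + 3)*(w + 1)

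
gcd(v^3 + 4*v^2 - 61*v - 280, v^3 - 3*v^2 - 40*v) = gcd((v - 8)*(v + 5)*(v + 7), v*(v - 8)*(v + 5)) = v^2 - 3*v - 40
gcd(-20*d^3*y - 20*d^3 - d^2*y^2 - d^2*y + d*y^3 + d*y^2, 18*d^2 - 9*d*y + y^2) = 1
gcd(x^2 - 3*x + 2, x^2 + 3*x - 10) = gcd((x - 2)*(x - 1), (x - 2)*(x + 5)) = x - 2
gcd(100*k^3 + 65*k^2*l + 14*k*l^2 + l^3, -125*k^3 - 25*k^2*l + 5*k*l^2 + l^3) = 25*k^2 + 10*k*l + l^2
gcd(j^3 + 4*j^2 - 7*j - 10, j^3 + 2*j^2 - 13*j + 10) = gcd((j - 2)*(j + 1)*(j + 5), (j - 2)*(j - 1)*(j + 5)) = j^2 + 3*j - 10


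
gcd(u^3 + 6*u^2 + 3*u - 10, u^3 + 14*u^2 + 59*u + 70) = u^2 + 7*u + 10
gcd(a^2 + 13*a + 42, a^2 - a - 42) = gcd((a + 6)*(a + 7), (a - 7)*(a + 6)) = a + 6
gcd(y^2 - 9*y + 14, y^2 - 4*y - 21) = y - 7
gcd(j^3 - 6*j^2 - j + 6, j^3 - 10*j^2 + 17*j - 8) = j - 1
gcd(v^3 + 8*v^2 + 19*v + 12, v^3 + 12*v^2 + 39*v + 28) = v^2 + 5*v + 4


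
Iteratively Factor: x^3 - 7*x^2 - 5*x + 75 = (x + 3)*(x^2 - 10*x + 25) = (x - 5)*(x + 3)*(x - 5)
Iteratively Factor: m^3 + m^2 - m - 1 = (m - 1)*(m^2 + 2*m + 1) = (m - 1)*(m + 1)*(m + 1)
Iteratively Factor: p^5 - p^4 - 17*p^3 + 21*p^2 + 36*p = (p - 3)*(p^4 + 2*p^3 - 11*p^2 - 12*p) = p*(p - 3)*(p^3 + 2*p^2 - 11*p - 12) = p*(p - 3)*(p + 4)*(p^2 - 2*p - 3) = p*(p - 3)*(p + 1)*(p + 4)*(p - 3)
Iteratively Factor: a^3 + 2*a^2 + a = (a + 1)*(a^2 + a) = (a + 1)^2*(a)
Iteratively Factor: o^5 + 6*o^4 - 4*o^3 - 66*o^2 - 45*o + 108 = (o - 1)*(o^4 + 7*o^3 + 3*o^2 - 63*o - 108) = (o - 3)*(o - 1)*(o^3 + 10*o^2 + 33*o + 36) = (o - 3)*(o - 1)*(o + 4)*(o^2 + 6*o + 9) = (o - 3)*(o - 1)*(o + 3)*(o + 4)*(o + 3)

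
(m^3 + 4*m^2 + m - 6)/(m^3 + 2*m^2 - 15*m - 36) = (m^2 + m - 2)/(m^2 - m - 12)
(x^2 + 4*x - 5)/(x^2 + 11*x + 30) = (x - 1)/(x + 6)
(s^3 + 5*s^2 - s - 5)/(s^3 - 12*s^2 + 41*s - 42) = (s^3 + 5*s^2 - s - 5)/(s^3 - 12*s^2 + 41*s - 42)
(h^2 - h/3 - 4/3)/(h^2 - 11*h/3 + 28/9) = 3*(h + 1)/(3*h - 7)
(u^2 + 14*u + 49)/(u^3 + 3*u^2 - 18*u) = (u^2 + 14*u + 49)/(u*(u^2 + 3*u - 18))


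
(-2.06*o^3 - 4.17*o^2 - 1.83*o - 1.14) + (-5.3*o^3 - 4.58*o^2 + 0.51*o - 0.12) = -7.36*o^3 - 8.75*o^2 - 1.32*o - 1.26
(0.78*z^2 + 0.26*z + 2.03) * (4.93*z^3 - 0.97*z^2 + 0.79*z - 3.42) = 3.8454*z^5 + 0.5252*z^4 + 10.3719*z^3 - 4.4313*z^2 + 0.7145*z - 6.9426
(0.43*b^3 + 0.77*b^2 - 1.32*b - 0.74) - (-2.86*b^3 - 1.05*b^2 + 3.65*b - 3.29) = 3.29*b^3 + 1.82*b^2 - 4.97*b + 2.55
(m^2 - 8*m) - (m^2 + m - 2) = 2 - 9*m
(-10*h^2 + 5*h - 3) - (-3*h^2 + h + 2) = -7*h^2 + 4*h - 5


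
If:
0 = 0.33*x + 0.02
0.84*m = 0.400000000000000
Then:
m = 0.48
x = -0.06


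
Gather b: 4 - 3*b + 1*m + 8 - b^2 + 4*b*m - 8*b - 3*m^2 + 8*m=-b^2 + b*(4*m - 11) - 3*m^2 + 9*m + 12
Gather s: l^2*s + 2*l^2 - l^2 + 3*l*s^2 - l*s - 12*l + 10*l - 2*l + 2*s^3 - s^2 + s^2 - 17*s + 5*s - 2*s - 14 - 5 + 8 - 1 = l^2 + 3*l*s^2 - 4*l + 2*s^3 + s*(l^2 - l - 14) - 12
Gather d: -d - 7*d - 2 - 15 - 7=-8*d - 24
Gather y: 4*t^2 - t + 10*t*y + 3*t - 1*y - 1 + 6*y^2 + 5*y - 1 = 4*t^2 + 2*t + 6*y^2 + y*(10*t + 4) - 2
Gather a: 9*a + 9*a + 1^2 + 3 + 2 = 18*a + 6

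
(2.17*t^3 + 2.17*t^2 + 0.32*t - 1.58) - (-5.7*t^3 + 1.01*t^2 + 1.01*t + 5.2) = 7.87*t^3 + 1.16*t^2 - 0.69*t - 6.78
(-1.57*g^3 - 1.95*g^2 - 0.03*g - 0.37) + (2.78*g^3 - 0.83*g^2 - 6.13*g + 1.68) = 1.21*g^3 - 2.78*g^2 - 6.16*g + 1.31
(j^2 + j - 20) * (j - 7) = j^3 - 6*j^2 - 27*j + 140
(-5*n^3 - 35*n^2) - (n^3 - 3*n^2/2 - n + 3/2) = -6*n^3 - 67*n^2/2 + n - 3/2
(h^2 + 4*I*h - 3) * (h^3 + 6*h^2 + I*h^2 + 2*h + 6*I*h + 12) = h^5 + 6*h^4 + 5*I*h^4 - 5*h^3 + 30*I*h^3 - 30*h^2 + 5*I*h^2 - 6*h + 30*I*h - 36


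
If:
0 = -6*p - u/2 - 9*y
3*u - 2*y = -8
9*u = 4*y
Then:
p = -166/9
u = 16/3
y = 12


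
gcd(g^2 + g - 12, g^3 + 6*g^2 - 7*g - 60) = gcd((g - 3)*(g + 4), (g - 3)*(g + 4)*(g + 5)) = g^2 + g - 12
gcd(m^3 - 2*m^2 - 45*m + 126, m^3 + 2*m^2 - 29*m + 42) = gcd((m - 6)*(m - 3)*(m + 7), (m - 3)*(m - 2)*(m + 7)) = m^2 + 4*m - 21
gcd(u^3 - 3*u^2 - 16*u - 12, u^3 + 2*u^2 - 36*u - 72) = u^2 - 4*u - 12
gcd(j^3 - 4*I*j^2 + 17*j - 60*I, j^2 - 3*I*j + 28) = j + 4*I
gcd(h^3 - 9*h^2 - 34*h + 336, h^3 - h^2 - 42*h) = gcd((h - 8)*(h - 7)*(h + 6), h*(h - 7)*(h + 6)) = h^2 - h - 42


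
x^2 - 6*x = x*(x - 6)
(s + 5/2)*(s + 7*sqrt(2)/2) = s^2 + 5*s/2 + 7*sqrt(2)*s/2 + 35*sqrt(2)/4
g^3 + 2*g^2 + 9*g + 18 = (g + 2)*(g - 3*I)*(g + 3*I)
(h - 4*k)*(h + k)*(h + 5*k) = h^3 + 2*h^2*k - 19*h*k^2 - 20*k^3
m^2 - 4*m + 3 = (m - 3)*(m - 1)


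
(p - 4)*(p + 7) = p^2 + 3*p - 28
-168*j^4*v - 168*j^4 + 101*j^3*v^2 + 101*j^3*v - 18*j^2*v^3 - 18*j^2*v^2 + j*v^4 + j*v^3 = (-8*j + v)*(-7*j + v)*(-3*j + v)*(j*v + j)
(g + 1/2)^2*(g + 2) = g^3 + 3*g^2 + 9*g/4 + 1/2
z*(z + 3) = z^2 + 3*z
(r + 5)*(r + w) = r^2 + r*w + 5*r + 5*w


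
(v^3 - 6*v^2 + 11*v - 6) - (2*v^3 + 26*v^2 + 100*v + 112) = -v^3 - 32*v^2 - 89*v - 118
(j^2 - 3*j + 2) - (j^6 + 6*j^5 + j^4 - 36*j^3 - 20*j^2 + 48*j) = -j^6 - 6*j^5 - j^4 + 36*j^3 + 21*j^2 - 51*j + 2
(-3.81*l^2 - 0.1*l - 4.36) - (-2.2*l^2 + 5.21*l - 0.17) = -1.61*l^2 - 5.31*l - 4.19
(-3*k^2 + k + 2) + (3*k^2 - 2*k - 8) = -k - 6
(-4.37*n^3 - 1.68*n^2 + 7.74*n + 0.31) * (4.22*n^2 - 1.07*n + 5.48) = -18.4414*n^5 - 2.4137*n^4 + 10.5128*n^3 - 16.18*n^2 + 42.0835*n + 1.6988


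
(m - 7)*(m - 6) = m^2 - 13*m + 42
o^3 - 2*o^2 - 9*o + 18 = (o - 3)*(o - 2)*(o + 3)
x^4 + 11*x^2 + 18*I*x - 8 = (x - 4*I)*(x + I)^2*(x + 2*I)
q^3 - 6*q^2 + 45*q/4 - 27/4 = (q - 3)*(q - 3/2)^2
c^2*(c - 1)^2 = c^4 - 2*c^3 + c^2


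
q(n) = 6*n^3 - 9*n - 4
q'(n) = 18*n^2 - 9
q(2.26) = 44.92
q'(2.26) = 82.94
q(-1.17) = -3.08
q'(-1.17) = 15.64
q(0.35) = -6.89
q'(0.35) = -6.80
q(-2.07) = -38.59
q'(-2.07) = 68.13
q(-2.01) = -34.63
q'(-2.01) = 63.72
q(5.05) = 723.28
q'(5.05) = 450.04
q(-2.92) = -127.10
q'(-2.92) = 144.48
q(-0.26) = -1.77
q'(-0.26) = -7.78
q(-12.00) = -10264.00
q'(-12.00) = 2583.00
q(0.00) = -4.00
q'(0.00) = -9.00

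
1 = 1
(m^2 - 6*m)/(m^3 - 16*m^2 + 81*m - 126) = m/(m^2 - 10*m + 21)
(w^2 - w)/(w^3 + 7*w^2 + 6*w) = (w - 1)/(w^2 + 7*w + 6)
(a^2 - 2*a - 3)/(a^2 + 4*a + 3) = (a - 3)/(a + 3)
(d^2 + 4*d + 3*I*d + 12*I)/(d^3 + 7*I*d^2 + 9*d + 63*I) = (d + 4)/(d^2 + 4*I*d + 21)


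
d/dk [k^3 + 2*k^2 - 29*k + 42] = 3*k^2 + 4*k - 29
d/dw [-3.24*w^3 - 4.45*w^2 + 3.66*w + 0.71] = -9.72*w^2 - 8.9*w + 3.66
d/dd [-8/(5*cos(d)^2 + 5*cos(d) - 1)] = -40*(2*cos(d) + 1)*sin(d)/(5*cos(d)^2 + 5*cos(d) - 1)^2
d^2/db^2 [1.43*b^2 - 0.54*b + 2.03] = 2.86000000000000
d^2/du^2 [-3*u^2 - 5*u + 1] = -6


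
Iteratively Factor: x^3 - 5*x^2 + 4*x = (x - 1)*(x^2 - 4*x) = x*(x - 1)*(x - 4)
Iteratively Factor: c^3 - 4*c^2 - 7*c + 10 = (c - 1)*(c^2 - 3*c - 10) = (c - 5)*(c - 1)*(c + 2)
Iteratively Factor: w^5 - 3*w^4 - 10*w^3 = (w)*(w^4 - 3*w^3 - 10*w^2) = w*(w - 5)*(w^3 + 2*w^2) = w^2*(w - 5)*(w^2 + 2*w) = w^2*(w - 5)*(w + 2)*(w)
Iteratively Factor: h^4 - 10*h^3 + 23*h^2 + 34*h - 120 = (h - 5)*(h^3 - 5*h^2 - 2*h + 24) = (h - 5)*(h - 3)*(h^2 - 2*h - 8) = (h - 5)*(h - 4)*(h - 3)*(h + 2)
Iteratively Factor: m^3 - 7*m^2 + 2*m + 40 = (m + 2)*(m^2 - 9*m + 20) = (m - 5)*(m + 2)*(m - 4)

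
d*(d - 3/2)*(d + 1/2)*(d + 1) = d^4 - 7*d^2/4 - 3*d/4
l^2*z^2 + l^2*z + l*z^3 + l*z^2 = z*(l + z)*(l*z + l)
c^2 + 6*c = c*(c + 6)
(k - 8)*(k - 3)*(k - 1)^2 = k^4 - 13*k^3 + 47*k^2 - 59*k + 24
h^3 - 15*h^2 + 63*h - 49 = (h - 7)^2*(h - 1)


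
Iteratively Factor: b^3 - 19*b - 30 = (b - 5)*(b^2 + 5*b + 6) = (b - 5)*(b + 3)*(b + 2)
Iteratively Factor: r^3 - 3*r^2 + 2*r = (r - 2)*(r^2 - r) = r*(r - 2)*(r - 1)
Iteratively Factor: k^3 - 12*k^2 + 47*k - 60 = (k - 4)*(k^2 - 8*k + 15) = (k - 4)*(k - 3)*(k - 5)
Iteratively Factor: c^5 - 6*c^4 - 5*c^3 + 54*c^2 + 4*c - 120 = (c - 2)*(c^4 - 4*c^3 - 13*c^2 + 28*c + 60) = (c - 2)*(c + 2)*(c^3 - 6*c^2 - c + 30) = (c - 2)*(c + 2)^2*(c^2 - 8*c + 15) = (c - 3)*(c - 2)*(c + 2)^2*(c - 5)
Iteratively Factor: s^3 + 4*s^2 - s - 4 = (s + 4)*(s^2 - 1) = (s + 1)*(s + 4)*(s - 1)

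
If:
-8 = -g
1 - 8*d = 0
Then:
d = 1/8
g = 8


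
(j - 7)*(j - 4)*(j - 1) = j^3 - 12*j^2 + 39*j - 28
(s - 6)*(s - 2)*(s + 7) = s^3 - s^2 - 44*s + 84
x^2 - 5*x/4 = x*(x - 5/4)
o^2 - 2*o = o*(o - 2)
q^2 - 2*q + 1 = (q - 1)^2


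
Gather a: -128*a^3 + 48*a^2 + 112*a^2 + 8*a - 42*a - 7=-128*a^3 + 160*a^2 - 34*a - 7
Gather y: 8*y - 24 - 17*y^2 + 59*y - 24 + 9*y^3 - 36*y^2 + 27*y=9*y^3 - 53*y^2 + 94*y - 48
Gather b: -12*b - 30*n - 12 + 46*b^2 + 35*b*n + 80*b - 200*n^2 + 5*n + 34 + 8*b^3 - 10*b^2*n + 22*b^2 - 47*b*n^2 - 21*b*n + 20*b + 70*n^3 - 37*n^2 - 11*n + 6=8*b^3 + b^2*(68 - 10*n) + b*(-47*n^2 + 14*n + 88) + 70*n^3 - 237*n^2 - 36*n + 28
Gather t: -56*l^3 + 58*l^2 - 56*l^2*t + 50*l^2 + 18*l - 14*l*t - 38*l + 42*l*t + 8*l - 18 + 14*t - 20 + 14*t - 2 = -56*l^3 + 108*l^2 - 12*l + t*(-56*l^2 + 28*l + 28) - 40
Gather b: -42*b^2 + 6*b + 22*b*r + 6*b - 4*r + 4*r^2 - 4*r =-42*b^2 + b*(22*r + 12) + 4*r^2 - 8*r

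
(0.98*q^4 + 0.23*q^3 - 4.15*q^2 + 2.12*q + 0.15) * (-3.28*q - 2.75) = -3.2144*q^5 - 3.4494*q^4 + 12.9795*q^3 + 4.4589*q^2 - 6.322*q - 0.4125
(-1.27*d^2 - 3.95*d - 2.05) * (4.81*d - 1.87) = -6.1087*d^3 - 16.6246*d^2 - 2.474*d + 3.8335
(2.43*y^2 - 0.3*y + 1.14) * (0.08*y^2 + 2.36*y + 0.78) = 0.1944*y^4 + 5.7108*y^3 + 1.2786*y^2 + 2.4564*y + 0.8892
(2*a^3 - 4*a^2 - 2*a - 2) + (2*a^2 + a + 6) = 2*a^3 - 2*a^2 - a + 4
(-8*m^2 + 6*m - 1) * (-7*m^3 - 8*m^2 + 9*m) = 56*m^5 + 22*m^4 - 113*m^3 + 62*m^2 - 9*m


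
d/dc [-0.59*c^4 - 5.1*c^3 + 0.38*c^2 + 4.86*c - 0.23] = -2.36*c^3 - 15.3*c^2 + 0.76*c + 4.86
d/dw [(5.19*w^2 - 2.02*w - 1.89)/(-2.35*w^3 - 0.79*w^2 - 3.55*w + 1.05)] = (12.1965*w^4 - 9.494*w^3 - 33.3448*w^2 + 7.9128*w - 8.8305)/(5.5225*w^6 + 3.713*w^5 + 17.3091*w^4 + 0.673999999999999*w^3 + 10.9435*w^2 - 7.455*w + 1.1025)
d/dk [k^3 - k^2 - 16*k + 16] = 3*k^2 - 2*k - 16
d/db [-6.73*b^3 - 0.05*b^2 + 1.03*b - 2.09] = -20.19*b^2 - 0.1*b + 1.03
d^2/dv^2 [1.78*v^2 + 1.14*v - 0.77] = 3.56000000000000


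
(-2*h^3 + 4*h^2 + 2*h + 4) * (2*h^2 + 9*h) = -4*h^5 - 10*h^4 + 40*h^3 + 26*h^2 + 36*h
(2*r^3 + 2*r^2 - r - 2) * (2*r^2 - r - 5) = 4*r^5 + 2*r^4 - 14*r^3 - 13*r^2 + 7*r + 10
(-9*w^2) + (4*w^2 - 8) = -5*w^2 - 8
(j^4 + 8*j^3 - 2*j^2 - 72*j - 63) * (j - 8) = j^5 - 66*j^3 - 56*j^2 + 513*j + 504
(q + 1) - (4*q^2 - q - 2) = -4*q^2 + 2*q + 3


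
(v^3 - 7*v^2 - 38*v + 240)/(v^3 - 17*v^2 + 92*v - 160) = (v + 6)/(v - 4)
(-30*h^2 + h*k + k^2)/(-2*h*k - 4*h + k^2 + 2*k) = (30*h^2 - h*k - k^2)/(2*h*k + 4*h - k^2 - 2*k)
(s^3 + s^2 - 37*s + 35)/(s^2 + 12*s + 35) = (s^2 - 6*s + 5)/(s + 5)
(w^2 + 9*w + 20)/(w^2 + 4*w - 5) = (w + 4)/(w - 1)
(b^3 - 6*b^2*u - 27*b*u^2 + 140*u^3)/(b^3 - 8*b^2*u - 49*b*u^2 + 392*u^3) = (-b^2 - b*u + 20*u^2)/(-b^2 + b*u + 56*u^2)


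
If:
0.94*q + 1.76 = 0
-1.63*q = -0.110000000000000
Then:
No Solution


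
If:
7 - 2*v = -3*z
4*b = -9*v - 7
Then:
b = -27*z/8 - 77/8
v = 3*z/2 + 7/2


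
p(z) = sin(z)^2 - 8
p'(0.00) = 0.00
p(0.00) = -8.00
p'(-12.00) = 0.91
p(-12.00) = -7.71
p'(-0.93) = -0.96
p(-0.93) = -7.36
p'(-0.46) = -0.80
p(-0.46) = -7.80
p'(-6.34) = -0.11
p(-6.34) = -8.00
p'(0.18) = 0.35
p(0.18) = -7.97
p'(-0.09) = -0.18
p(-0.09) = -7.99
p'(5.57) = -0.99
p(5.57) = -7.57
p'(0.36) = 0.66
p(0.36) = -7.88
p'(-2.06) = 0.83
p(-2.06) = -7.22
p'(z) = 2*sin(z)*cos(z)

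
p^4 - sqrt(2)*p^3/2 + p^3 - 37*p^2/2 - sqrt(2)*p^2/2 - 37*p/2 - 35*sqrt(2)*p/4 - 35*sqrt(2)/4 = (p + 1)*(p - 7*sqrt(2)/2)*(p + sqrt(2)/2)*(p + 5*sqrt(2)/2)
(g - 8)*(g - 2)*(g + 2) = g^3 - 8*g^2 - 4*g + 32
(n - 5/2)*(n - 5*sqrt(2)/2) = n^2 - 5*sqrt(2)*n/2 - 5*n/2 + 25*sqrt(2)/4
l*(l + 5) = l^2 + 5*l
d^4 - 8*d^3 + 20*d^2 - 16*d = d*(d - 4)*(d - 2)^2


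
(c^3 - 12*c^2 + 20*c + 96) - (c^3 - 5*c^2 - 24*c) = -7*c^2 + 44*c + 96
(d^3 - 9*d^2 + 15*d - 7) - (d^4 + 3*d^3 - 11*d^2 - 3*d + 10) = -d^4 - 2*d^3 + 2*d^2 + 18*d - 17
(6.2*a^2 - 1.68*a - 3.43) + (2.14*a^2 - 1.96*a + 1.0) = 8.34*a^2 - 3.64*a - 2.43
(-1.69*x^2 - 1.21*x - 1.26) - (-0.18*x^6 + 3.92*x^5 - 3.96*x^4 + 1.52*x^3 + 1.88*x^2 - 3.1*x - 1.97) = 0.18*x^6 - 3.92*x^5 + 3.96*x^4 - 1.52*x^3 - 3.57*x^2 + 1.89*x + 0.71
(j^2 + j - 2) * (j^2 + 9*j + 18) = j^4 + 10*j^3 + 25*j^2 - 36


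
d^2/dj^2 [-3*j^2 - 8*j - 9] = -6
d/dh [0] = 0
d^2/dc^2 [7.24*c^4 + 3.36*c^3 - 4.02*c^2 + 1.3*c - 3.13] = 86.88*c^2 + 20.16*c - 8.04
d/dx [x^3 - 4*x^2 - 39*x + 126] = 3*x^2 - 8*x - 39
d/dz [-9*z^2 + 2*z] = 2 - 18*z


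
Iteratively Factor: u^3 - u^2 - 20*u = (u)*(u^2 - u - 20) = u*(u - 5)*(u + 4)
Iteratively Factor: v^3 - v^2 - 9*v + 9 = (v - 3)*(v^2 + 2*v - 3) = (v - 3)*(v + 3)*(v - 1)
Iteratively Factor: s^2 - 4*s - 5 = (s + 1)*(s - 5)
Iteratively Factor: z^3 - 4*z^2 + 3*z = (z - 1)*(z^2 - 3*z) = z*(z - 1)*(z - 3)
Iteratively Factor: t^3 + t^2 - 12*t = (t + 4)*(t^2 - 3*t) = (t - 3)*(t + 4)*(t)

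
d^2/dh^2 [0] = 0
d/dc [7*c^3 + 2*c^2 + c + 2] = 21*c^2 + 4*c + 1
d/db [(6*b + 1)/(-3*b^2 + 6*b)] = 2*(3*b^2 + b - 1)/(3*b^2*(b^2 - 4*b + 4))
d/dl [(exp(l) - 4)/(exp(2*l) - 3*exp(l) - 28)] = (-(exp(l) - 4)*(2*exp(l) - 3) + exp(2*l) - 3*exp(l) - 28)*exp(l)/(-exp(2*l) + 3*exp(l) + 28)^2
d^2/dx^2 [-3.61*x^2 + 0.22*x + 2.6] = -7.22000000000000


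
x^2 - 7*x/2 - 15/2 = (x - 5)*(x + 3/2)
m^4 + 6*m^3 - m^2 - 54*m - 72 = (m - 3)*(m + 2)*(m + 3)*(m + 4)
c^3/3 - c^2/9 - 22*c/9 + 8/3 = (c/3 + 1)*(c - 2)*(c - 4/3)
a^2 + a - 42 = (a - 6)*(a + 7)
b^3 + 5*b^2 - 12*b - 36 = (b - 3)*(b + 2)*(b + 6)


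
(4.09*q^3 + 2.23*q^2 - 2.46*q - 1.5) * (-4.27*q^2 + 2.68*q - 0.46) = -17.4643*q^5 + 1.4391*q^4 + 14.5992*q^3 - 1.2136*q^2 - 2.8884*q + 0.69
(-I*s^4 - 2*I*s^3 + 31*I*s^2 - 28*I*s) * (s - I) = -I*s^5 - s^4 - 2*I*s^4 - 2*s^3 + 31*I*s^3 + 31*s^2 - 28*I*s^2 - 28*s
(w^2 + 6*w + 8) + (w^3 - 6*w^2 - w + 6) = w^3 - 5*w^2 + 5*w + 14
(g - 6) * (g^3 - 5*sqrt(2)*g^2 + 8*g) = g^4 - 5*sqrt(2)*g^3 - 6*g^3 + 8*g^2 + 30*sqrt(2)*g^2 - 48*g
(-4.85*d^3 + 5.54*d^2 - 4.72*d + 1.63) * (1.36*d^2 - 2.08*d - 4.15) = -6.596*d^5 + 17.6224*d^4 + 2.1851*d^3 - 10.9566*d^2 + 16.1976*d - 6.7645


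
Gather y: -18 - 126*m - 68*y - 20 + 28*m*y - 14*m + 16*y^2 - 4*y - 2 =-140*m + 16*y^2 + y*(28*m - 72) - 40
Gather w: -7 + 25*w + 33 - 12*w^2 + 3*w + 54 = -12*w^2 + 28*w + 80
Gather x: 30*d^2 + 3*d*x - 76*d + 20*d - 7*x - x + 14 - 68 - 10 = 30*d^2 - 56*d + x*(3*d - 8) - 64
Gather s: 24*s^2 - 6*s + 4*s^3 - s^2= 4*s^3 + 23*s^2 - 6*s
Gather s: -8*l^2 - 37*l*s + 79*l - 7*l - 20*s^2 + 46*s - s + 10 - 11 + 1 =-8*l^2 + 72*l - 20*s^2 + s*(45 - 37*l)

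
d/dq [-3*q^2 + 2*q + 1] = 2 - 6*q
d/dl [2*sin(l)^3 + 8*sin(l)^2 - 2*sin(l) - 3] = 2*(3*sin(l)^2 + 8*sin(l) - 1)*cos(l)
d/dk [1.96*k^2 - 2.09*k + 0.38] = 3.92*k - 2.09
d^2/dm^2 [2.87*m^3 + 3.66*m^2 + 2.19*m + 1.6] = 17.22*m + 7.32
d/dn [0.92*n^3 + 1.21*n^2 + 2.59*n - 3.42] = 2.76*n^2 + 2.42*n + 2.59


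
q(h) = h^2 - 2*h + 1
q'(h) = 2*h - 2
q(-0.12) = 1.25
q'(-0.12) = -2.24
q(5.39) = 19.27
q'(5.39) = 8.78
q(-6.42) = 55.06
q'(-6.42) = -14.84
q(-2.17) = 10.05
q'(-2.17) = -6.34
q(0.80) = 0.04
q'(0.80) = -0.40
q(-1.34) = 5.48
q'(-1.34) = -4.68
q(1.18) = 0.03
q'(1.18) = 0.36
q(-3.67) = 21.81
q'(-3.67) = -9.34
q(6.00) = 25.00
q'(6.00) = 10.00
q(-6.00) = 49.00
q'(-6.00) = -14.00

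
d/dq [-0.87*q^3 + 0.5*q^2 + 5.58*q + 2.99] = -2.61*q^2 + 1.0*q + 5.58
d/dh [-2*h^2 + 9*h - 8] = 9 - 4*h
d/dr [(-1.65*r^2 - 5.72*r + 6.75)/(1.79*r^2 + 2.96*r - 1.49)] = (5.3548*r^2 - 19.248*r - 11.4572)/(3.2041*r^4 + 10.5968*r^3 + 3.4274*r^2 - 8.8208*r + 2.2201)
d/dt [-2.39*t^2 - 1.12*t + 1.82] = -4.78*t - 1.12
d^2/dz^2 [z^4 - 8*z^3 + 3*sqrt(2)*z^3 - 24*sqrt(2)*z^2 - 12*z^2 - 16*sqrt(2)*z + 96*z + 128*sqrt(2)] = 12*z^2 - 48*z + 18*sqrt(2)*z - 48*sqrt(2) - 24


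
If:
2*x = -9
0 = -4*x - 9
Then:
No Solution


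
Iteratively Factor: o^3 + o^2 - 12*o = (o - 3)*(o^2 + 4*o) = (o - 3)*(o + 4)*(o)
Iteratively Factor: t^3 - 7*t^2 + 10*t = (t)*(t^2 - 7*t + 10) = t*(t - 2)*(t - 5)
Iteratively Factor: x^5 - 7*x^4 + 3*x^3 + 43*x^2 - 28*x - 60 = (x + 2)*(x^4 - 9*x^3 + 21*x^2 + x - 30) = (x - 2)*(x + 2)*(x^3 - 7*x^2 + 7*x + 15) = (x - 5)*(x - 2)*(x + 2)*(x^2 - 2*x - 3) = (x - 5)*(x - 3)*(x - 2)*(x + 2)*(x + 1)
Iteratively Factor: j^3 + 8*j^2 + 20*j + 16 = (j + 2)*(j^2 + 6*j + 8) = (j + 2)*(j + 4)*(j + 2)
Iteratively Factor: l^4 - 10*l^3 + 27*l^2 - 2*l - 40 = (l - 5)*(l^3 - 5*l^2 + 2*l + 8) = (l - 5)*(l - 2)*(l^2 - 3*l - 4) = (l - 5)*(l - 2)*(l + 1)*(l - 4)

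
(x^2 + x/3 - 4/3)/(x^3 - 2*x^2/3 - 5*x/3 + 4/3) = 1/(x - 1)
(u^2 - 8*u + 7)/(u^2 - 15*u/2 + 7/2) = 2*(u - 1)/(2*u - 1)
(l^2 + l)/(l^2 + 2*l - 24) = l*(l + 1)/(l^2 + 2*l - 24)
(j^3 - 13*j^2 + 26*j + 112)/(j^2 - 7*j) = j - 6 - 16/j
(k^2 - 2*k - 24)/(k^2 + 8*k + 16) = (k - 6)/(k + 4)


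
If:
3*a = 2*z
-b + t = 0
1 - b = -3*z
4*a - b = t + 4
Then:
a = -6/5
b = -22/5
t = -22/5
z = -9/5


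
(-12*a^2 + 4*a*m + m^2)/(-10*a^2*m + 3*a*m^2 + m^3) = (6*a + m)/(m*(5*a + m))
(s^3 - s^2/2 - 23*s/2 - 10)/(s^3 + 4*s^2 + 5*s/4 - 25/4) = 2*(s^2 - 3*s - 4)/(2*s^2 + 3*s - 5)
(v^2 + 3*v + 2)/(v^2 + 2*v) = (v + 1)/v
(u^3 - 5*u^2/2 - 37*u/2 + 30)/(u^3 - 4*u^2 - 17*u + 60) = (u - 3/2)/(u - 3)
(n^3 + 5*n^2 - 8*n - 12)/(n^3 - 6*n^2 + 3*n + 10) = (n + 6)/(n - 5)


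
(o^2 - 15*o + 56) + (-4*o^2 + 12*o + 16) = -3*o^2 - 3*o + 72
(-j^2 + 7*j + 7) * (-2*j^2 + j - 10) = 2*j^4 - 15*j^3 + 3*j^2 - 63*j - 70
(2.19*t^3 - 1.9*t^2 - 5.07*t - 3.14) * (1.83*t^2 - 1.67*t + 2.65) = 4.0077*t^5 - 7.1343*t^4 - 0.301600000000001*t^3 - 2.3143*t^2 - 8.1917*t - 8.321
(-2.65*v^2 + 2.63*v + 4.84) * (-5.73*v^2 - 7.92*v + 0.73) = 15.1845*v^4 + 5.9181*v^3 - 50.4973*v^2 - 36.4129*v + 3.5332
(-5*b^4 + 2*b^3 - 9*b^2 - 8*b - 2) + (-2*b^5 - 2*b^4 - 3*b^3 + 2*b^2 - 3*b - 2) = -2*b^5 - 7*b^4 - b^3 - 7*b^2 - 11*b - 4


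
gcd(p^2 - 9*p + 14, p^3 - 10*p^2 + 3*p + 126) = p - 7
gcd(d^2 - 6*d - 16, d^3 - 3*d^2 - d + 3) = 1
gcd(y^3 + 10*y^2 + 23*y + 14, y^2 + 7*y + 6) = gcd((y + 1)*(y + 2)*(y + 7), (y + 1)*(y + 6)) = y + 1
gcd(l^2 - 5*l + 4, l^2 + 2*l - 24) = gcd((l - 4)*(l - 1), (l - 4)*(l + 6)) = l - 4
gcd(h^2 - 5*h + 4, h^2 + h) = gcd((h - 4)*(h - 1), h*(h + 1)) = 1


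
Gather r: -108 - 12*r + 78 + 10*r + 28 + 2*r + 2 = 0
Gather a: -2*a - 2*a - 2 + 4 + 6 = 8 - 4*a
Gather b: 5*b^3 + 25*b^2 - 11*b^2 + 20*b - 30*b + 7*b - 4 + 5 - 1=5*b^3 + 14*b^2 - 3*b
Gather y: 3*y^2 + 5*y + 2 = 3*y^2 + 5*y + 2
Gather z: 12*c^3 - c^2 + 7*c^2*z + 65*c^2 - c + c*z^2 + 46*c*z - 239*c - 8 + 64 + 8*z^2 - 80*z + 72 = 12*c^3 + 64*c^2 - 240*c + z^2*(c + 8) + z*(7*c^2 + 46*c - 80) + 128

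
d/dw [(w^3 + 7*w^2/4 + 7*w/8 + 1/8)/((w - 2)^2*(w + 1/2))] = 3*(-7*w - 4)/(4*(w^3 - 6*w^2 + 12*w - 8))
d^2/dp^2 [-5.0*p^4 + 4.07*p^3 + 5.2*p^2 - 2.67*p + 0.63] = -60.0*p^2 + 24.42*p + 10.4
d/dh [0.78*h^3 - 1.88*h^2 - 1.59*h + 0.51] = 2.34*h^2 - 3.76*h - 1.59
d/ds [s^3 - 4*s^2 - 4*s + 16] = 3*s^2 - 8*s - 4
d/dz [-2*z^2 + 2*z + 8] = 2 - 4*z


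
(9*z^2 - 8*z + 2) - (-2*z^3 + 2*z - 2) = 2*z^3 + 9*z^2 - 10*z + 4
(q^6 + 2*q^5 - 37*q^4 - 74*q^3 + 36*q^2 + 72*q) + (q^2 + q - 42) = q^6 + 2*q^5 - 37*q^4 - 74*q^3 + 37*q^2 + 73*q - 42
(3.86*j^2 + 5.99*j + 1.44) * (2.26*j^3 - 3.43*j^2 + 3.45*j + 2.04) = 8.7236*j^5 + 0.297599999999999*j^4 - 3.9743*j^3 + 23.6007*j^2 + 17.1876*j + 2.9376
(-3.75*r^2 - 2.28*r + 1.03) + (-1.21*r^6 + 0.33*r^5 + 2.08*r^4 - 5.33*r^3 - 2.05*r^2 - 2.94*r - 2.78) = -1.21*r^6 + 0.33*r^5 + 2.08*r^4 - 5.33*r^3 - 5.8*r^2 - 5.22*r - 1.75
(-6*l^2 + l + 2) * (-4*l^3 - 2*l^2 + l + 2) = 24*l^5 + 8*l^4 - 16*l^3 - 15*l^2 + 4*l + 4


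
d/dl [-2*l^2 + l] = 1 - 4*l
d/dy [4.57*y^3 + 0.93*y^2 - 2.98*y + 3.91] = 13.71*y^2 + 1.86*y - 2.98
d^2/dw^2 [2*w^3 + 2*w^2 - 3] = 12*w + 4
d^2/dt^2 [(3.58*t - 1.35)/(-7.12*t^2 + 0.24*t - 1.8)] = (-(3.58*t - 1.35)*(14.24*t - 0.24)*(28.48*t - 0.48) + (152.9376*t - 20.9424)*(7.12*t^2 - 0.24*t + 1.8))/(7.12*t^2 - 0.24*t + 1.8)^3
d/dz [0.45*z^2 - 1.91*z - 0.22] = 0.9*z - 1.91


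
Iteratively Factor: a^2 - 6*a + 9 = (a - 3)*(a - 3)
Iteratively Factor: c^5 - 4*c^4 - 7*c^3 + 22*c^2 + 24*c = (c)*(c^4 - 4*c^3 - 7*c^2 + 22*c + 24) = c*(c - 3)*(c^3 - c^2 - 10*c - 8) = c*(c - 3)*(c + 1)*(c^2 - 2*c - 8) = c*(c - 3)*(c + 1)*(c + 2)*(c - 4)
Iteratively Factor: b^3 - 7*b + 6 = (b + 3)*(b^2 - 3*b + 2) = (b - 2)*(b + 3)*(b - 1)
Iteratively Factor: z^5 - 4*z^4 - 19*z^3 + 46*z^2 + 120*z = (z + 2)*(z^4 - 6*z^3 - 7*z^2 + 60*z) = (z - 4)*(z + 2)*(z^3 - 2*z^2 - 15*z) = z*(z - 4)*(z + 2)*(z^2 - 2*z - 15) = z*(z - 4)*(z + 2)*(z + 3)*(z - 5)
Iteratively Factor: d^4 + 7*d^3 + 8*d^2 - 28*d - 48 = (d + 2)*(d^3 + 5*d^2 - 2*d - 24) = (d + 2)*(d + 4)*(d^2 + d - 6) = (d - 2)*(d + 2)*(d + 4)*(d + 3)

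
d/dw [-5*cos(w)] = 5*sin(w)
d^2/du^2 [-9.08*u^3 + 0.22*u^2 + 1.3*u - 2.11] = 0.44 - 54.48*u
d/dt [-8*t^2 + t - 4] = 1 - 16*t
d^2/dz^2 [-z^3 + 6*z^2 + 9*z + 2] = 12 - 6*z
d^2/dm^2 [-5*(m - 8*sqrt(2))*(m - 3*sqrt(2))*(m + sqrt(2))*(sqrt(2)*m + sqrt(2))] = -60*sqrt(2)*m^2 - 30*sqrt(2)*m + 600*m - 260*sqrt(2) + 200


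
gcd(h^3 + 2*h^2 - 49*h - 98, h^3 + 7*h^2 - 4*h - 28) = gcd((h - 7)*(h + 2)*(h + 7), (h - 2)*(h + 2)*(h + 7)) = h^2 + 9*h + 14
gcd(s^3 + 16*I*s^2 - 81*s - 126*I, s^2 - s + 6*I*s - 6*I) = s + 6*I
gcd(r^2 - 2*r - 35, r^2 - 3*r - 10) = 1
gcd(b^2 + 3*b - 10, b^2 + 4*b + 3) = 1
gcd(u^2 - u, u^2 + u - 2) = u - 1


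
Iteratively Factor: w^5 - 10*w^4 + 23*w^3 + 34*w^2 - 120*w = (w - 5)*(w^4 - 5*w^3 - 2*w^2 + 24*w) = w*(w - 5)*(w^3 - 5*w^2 - 2*w + 24) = w*(w - 5)*(w - 3)*(w^2 - 2*w - 8) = w*(w - 5)*(w - 3)*(w + 2)*(w - 4)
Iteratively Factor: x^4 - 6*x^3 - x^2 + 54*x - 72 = (x - 4)*(x^3 - 2*x^2 - 9*x + 18) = (x - 4)*(x + 3)*(x^2 - 5*x + 6) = (x - 4)*(x - 3)*(x + 3)*(x - 2)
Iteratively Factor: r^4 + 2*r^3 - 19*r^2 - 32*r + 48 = (r + 4)*(r^3 - 2*r^2 - 11*r + 12) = (r + 3)*(r + 4)*(r^2 - 5*r + 4) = (r - 4)*(r + 3)*(r + 4)*(r - 1)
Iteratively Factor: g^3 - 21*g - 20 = (g - 5)*(g^2 + 5*g + 4) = (g - 5)*(g + 1)*(g + 4)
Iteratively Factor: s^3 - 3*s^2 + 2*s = (s - 2)*(s^2 - s) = s*(s - 2)*(s - 1)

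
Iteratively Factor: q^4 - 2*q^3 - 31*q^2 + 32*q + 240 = (q - 4)*(q^3 + 2*q^2 - 23*q - 60) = (q - 4)*(q + 4)*(q^2 - 2*q - 15) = (q - 5)*(q - 4)*(q + 4)*(q + 3)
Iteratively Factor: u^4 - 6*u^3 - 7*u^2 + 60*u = (u - 5)*(u^3 - u^2 - 12*u) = (u - 5)*(u - 4)*(u^2 + 3*u) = u*(u - 5)*(u - 4)*(u + 3)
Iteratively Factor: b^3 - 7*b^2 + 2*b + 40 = (b - 5)*(b^2 - 2*b - 8) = (b - 5)*(b - 4)*(b + 2)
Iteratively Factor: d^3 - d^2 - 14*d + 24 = (d - 3)*(d^2 + 2*d - 8) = (d - 3)*(d + 4)*(d - 2)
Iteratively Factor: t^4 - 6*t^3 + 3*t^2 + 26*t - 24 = (t - 1)*(t^3 - 5*t^2 - 2*t + 24) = (t - 3)*(t - 1)*(t^2 - 2*t - 8) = (t - 4)*(t - 3)*(t - 1)*(t + 2)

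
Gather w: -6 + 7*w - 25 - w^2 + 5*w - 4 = -w^2 + 12*w - 35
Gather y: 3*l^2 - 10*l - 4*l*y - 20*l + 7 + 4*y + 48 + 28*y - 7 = 3*l^2 - 30*l + y*(32 - 4*l) + 48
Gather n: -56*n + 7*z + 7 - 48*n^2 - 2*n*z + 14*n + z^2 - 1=-48*n^2 + n*(-2*z - 42) + z^2 + 7*z + 6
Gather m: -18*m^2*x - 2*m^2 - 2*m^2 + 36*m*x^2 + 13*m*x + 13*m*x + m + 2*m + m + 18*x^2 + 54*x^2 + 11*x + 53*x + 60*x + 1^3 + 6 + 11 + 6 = m^2*(-18*x - 4) + m*(36*x^2 + 26*x + 4) + 72*x^2 + 124*x + 24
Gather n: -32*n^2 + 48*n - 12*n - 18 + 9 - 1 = -32*n^2 + 36*n - 10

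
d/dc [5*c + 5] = 5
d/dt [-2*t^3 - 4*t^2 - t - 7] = -6*t^2 - 8*t - 1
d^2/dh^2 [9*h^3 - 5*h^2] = 54*h - 10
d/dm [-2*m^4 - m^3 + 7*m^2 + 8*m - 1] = -8*m^3 - 3*m^2 + 14*m + 8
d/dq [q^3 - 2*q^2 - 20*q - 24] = 3*q^2 - 4*q - 20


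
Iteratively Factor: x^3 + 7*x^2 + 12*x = (x + 3)*(x^2 + 4*x) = (x + 3)*(x + 4)*(x)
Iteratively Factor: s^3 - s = (s)*(s^2 - 1) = s*(s - 1)*(s + 1)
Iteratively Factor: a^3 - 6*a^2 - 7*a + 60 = (a - 5)*(a^2 - a - 12) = (a - 5)*(a + 3)*(a - 4)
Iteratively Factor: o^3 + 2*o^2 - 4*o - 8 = (o + 2)*(o^2 - 4) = (o - 2)*(o + 2)*(o + 2)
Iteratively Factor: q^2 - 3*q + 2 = (q - 2)*(q - 1)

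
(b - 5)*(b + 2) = b^2 - 3*b - 10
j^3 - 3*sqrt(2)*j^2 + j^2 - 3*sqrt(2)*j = j*(j + 1)*(j - 3*sqrt(2))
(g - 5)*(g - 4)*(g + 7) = g^3 - 2*g^2 - 43*g + 140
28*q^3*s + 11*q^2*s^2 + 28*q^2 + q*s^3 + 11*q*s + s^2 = (4*q + s)*(7*q + s)*(q*s + 1)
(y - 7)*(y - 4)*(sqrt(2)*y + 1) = sqrt(2)*y^3 - 11*sqrt(2)*y^2 + y^2 - 11*y + 28*sqrt(2)*y + 28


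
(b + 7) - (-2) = b + 9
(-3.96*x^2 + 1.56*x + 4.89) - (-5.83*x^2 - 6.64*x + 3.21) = 1.87*x^2 + 8.2*x + 1.68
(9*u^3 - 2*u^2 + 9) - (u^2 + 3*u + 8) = 9*u^3 - 3*u^2 - 3*u + 1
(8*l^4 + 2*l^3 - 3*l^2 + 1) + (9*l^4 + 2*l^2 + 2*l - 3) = 17*l^4 + 2*l^3 - l^2 + 2*l - 2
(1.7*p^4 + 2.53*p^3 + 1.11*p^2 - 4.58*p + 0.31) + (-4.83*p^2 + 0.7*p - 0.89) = 1.7*p^4 + 2.53*p^3 - 3.72*p^2 - 3.88*p - 0.58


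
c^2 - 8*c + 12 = (c - 6)*(c - 2)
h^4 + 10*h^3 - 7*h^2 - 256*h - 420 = (h - 5)*(h + 2)*(h + 6)*(h + 7)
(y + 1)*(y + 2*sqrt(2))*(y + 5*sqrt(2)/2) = y^3 + y^2 + 9*sqrt(2)*y^2/2 + 9*sqrt(2)*y/2 + 10*y + 10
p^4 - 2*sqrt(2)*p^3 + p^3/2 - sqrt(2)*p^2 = p^2*(p + 1/2)*(p - 2*sqrt(2))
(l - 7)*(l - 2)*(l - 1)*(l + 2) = l^4 - 8*l^3 + 3*l^2 + 32*l - 28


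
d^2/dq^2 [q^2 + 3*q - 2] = 2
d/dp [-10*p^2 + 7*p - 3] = 7 - 20*p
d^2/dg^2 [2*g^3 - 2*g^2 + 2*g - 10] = 12*g - 4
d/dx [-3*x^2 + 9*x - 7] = 9 - 6*x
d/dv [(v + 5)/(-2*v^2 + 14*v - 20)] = (-v^2 + 7*v + (v + 5)*(2*v - 7) - 10)/(2*(v^2 - 7*v + 10)^2)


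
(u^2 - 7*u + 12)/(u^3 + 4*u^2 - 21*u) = (u - 4)/(u*(u + 7))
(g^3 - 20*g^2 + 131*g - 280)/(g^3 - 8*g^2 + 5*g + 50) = (g^2 - 15*g + 56)/(g^2 - 3*g - 10)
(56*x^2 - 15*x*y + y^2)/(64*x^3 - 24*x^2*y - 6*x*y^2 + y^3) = (7*x - y)/(8*x^2 - 2*x*y - y^2)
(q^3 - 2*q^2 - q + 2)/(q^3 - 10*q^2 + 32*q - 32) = (q^2 - 1)/(q^2 - 8*q + 16)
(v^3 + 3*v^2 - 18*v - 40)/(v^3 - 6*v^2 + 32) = (v + 5)/(v - 4)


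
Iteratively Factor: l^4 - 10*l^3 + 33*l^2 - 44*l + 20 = (l - 1)*(l^3 - 9*l^2 + 24*l - 20) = (l - 2)*(l - 1)*(l^2 - 7*l + 10) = (l - 5)*(l - 2)*(l - 1)*(l - 2)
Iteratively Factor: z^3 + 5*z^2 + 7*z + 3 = (z + 1)*(z^2 + 4*z + 3) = (z + 1)*(z + 3)*(z + 1)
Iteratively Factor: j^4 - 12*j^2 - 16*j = (j)*(j^3 - 12*j - 16) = j*(j + 2)*(j^2 - 2*j - 8) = j*(j + 2)^2*(j - 4)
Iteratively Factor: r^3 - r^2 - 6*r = (r)*(r^2 - r - 6) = r*(r + 2)*(r - 3)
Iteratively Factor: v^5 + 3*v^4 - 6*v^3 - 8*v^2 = (v + 4)*(v^4 - v^3 - 2*v^2) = (v + 1)*(v + 4)*(v^3 - 2*v^2) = v*(v + 1)*(v + 4)*(v^2 - 2*v) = v^2*(v + 1)*(v + 4)*(v - 2)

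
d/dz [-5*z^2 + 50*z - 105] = 50 - 10*z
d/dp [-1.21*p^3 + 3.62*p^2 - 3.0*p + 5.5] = -3.63*p^2 + 7.24*p - 3.0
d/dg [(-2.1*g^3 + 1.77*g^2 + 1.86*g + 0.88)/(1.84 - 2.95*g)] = (12.39*g^3 - 16.8135*g^2 + 6.5136*g + 6.0184)/(8.7025*g^2 - 10.856*g + 3.3856)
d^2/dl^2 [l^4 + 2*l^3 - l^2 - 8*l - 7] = 12*l^2 + 12*l - 2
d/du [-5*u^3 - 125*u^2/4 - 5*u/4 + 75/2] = -15*u^2 - 125*u/2 - 5/4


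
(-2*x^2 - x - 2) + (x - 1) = -2*x^2 - 3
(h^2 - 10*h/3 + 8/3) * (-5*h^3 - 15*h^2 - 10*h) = -5*h^5 + 5*h^4/3 + 80*h^3/3 - 20*h^2/3 - 80*h/3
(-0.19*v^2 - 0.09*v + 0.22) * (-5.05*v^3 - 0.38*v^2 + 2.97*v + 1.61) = 0.9595*v^5 + 0.5267*v^4 - 1.6411*v^3 - 0.6568*v^2 + 0.5085*v + 0.3542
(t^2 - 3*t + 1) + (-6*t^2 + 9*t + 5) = -5*t^2 + 6*t + 6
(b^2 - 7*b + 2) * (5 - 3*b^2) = -3*b^4 + 21*b^3 - b^2 - 35*b + 10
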